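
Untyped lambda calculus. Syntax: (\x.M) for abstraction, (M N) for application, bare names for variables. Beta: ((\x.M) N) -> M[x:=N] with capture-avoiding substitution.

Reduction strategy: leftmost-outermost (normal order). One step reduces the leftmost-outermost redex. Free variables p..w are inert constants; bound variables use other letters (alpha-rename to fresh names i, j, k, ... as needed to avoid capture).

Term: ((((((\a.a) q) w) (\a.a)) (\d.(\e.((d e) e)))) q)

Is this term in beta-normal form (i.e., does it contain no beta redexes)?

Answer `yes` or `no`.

Term: ((((((\a.a) q) w) (\a.a)) (\d.(\e.((d e) e)))) q)
Found 1 beta redex(es).

Answer: no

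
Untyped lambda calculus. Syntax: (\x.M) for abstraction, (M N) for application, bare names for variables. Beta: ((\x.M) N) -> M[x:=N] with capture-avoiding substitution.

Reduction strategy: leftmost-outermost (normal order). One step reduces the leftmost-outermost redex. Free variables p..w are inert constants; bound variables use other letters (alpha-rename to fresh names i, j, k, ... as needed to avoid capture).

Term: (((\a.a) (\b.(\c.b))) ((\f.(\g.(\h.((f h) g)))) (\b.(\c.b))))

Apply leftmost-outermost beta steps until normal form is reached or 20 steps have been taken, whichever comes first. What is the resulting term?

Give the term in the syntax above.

Answer: (\c.(\g.(\h.h)))

Derivation:
Step 0: (((\a.a) (\b.(\c.b))) ((\f.(\g.(\h.((f h) g)))) (\b.(\c.b))))
Step 1: ((\b.(\c.b)) ((\f.(\g.(\h.((f h) g)))) (\b.(\c.b))))
Step 2: (\c.((\f.(\g.(\h.((f h) g)))) (\b.(\c.b))))
Step 3: (\c.(\g.(\h.(((\b.(\c.b)) h) g))))
Step 4: (\c.(\g.(\h.((\c.h) g))))
Step 5: (\c.(\g.(\h.h)))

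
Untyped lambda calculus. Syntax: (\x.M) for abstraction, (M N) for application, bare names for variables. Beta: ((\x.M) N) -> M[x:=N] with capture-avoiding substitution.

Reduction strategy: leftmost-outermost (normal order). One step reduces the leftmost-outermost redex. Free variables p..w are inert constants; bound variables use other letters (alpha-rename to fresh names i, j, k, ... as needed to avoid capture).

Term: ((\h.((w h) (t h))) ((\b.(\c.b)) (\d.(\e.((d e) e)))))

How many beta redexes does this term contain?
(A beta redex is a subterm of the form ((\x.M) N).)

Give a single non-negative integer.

Term: ((\h.((w h) (t h))) ((\b.(\c.b)) (\d.(\e.((d e) e)))))
  Redex: ((\h.((w h) (t h))) ((\b.(\c.b)) (\d.(\e.((d e) e)))))
  Redex: ((\b.(\c.b)) (\d.(\e.((d e) e))))
Total redexes: 2

Answer: 2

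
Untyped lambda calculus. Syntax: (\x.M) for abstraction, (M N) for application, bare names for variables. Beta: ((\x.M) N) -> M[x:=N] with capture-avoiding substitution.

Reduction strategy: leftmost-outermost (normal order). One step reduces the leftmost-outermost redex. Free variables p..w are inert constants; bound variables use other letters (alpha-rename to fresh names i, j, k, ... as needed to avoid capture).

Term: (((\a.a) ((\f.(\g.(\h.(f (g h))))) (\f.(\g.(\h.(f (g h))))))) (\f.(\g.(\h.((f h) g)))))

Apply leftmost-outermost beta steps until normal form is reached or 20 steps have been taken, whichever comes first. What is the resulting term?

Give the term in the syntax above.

Answer: (\h.(\g.(\i.(\j.((h j) (g i))))))

Derivation:
Step 0: (((\a.a) ((\f.(\g.(\h.(f (g h))))) (\f.(\g.(\h.(f (g h))))))) (\f.(\g.(\h.((f h) g)))))
Step 1: (((\f.(\g.(\h.(f (g h))))) (\f.(\g.(\h.(f (g h)))))) (\f.(\g.(\h.((f h) g)))))
Step 2: ((\g.(\h.((\f.(\g.(\h.(f (g h))))) (g h)))) (\f.(\g.(\h.((f h) g)))))
Step 3: (\h.((\f.(\g.(\h.(f (g h))))) ((\f.(\g.(\h.((f h) g)))) h)))
Step 4: (\h.(\g.(\i.(((\f.(\g.(\h.((f h) g)))) h) (g i)))))
Step 5: (\h.(\g.(\i.((\g.(\i.((h i) g))) (g i)))))
Step 6: (\h.(\g.(\i.(\j.((h j) (g i))))))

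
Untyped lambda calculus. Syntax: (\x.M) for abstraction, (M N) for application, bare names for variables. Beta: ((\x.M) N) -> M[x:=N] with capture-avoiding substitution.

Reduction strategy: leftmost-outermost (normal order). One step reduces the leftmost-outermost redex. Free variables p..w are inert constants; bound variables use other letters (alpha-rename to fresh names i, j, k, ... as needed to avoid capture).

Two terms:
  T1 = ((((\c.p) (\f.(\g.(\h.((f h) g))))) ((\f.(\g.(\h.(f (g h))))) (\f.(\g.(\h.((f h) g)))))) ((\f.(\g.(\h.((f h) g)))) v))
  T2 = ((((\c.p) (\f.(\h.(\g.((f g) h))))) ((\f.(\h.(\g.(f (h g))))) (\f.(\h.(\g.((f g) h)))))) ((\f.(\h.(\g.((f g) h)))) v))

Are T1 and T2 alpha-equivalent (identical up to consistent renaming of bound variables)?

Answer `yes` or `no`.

Term 1: ((((\c.p) (\f.(\g.(\h.((f h) g))))) ((\f.(\g.(\h.(f (g h))))) (\f.(\g.(\h.((f h) g)))))) ((\f.(\g.(\h.((f h) g)))) v))
Term 2: ((((\c.p) (\f.(\h.(\g.((f g) h))))) ((\f.(\h.(\g.(f (h g))))) (\f.(\h.(\g.((f g) h)))))) ((\f.(\h.(\g.((f g) h)))) v))
Alpha-equivalence: compare structure up to binder renaming.
Result: True

Answer: yes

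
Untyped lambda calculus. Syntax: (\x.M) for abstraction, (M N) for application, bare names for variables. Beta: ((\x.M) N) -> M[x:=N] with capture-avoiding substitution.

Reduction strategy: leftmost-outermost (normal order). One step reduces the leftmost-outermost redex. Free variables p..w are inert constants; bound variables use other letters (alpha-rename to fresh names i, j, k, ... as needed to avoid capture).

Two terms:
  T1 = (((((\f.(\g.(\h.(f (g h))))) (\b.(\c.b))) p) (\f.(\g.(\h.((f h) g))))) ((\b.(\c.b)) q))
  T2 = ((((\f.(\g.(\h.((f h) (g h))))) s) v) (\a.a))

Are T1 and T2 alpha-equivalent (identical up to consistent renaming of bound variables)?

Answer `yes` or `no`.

Answer: no

Derivation:
Term 1: (((((\f.(\g.(\h.(f (g h))))) (\b.(\c.b))) p) (\f.(\g.(\h.((f h) g))))) ((\b.(\c.b)) q))
Term 2: ((((\f.(\g.(\h.((f h) (g h))))) s) v) (\a.a))
Alpha-equivalence: compare structure up to binder renaming.
Result: False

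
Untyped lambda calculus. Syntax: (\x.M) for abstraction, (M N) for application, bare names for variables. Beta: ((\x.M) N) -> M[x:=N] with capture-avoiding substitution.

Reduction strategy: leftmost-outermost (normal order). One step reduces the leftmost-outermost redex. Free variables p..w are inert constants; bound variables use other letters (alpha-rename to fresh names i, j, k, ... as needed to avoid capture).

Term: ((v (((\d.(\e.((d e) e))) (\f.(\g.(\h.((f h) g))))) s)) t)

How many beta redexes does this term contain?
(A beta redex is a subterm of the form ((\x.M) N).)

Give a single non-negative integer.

Answer: 1

Derivation:
Term: ((v (((\d.(\e.((d e) e))) (\f.(\g.(\h.((f h) g))))) s)) t)
  Redex: ((\d.(\e.((d e) e))) (\f.(\g.(\h.((f h) g)))))
Total redexes: 1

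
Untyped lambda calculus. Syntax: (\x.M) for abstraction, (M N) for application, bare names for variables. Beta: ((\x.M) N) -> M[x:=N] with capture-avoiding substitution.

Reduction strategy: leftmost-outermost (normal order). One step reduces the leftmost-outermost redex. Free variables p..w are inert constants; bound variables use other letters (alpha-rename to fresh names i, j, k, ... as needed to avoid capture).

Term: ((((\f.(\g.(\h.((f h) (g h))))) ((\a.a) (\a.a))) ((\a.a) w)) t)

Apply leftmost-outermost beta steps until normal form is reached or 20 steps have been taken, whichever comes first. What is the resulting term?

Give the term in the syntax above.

Step 0: ((((\f.(\g.(\h.((f h) (g h))))) ((\a.a) (\a.a))) ((\a.a) w)) t)
Step 1: (((\g.(\h.((((\a.a) (\a.a)) h) (g h)))) ((\a.a) w)) t)
Step 2: ((\h.((((\a.a) (\a.a)) h) (((\a.a) w) h))) t)
Step 3: ((((\a.a) (\a.a)) t) (((\a.a) w) t))
Step 4: (((\a.a) t) (((\a.a) w) t))
Step 5: (t (((\a.a) w) t))
Step 6: (t (w t))

Answer: (t (w t))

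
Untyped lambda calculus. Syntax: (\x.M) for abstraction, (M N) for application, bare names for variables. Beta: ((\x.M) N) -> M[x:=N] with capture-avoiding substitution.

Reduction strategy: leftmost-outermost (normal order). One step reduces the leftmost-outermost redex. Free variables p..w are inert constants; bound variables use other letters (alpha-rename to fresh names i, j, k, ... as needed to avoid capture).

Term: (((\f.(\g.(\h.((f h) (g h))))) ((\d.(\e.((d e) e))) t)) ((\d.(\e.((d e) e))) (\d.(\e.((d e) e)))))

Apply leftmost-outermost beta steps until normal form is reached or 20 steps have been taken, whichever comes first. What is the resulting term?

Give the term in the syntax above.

Answer: (\h.(((t h) h) ((h h) h)))

Derivation:
Step 0: (((\f.(\g.(\h.((f h) (g h))))) ((\d.(\e.((d e) e))) t)) ((\d.(\e.((d e) e))) (\d.(\e.((d e) e)))))
Step 1: ((\g.(\h.((((\d.(\e.((d e) e))) t) h) (g h)))) ((\d.(\e.((d e) e))) (\d.(\e.((d e) e)))))
Step 2: (\h.((((\d.(\e.((d e) e))) t) h) (((\d.(\e.((d e) e))) (\d.(\e.((d e) e)))) h)))
Step 3: (\h.(((\e.((t e) e)) h) (((\d.(\e.((d e) e))) (\d.(\e.((d e) e)))) h)))
Step 4: (\h.(((t h) h) (((\d.(\e.((d e) e))) (\d.(\e.((d e) e)))) h)))
Step 5: (\h.(((t h) h) ((\e.(((\d.(\e.((d e) e))) e) e)) h)))
Step 6: (\h.(((t h) h) (((\d.(\e.((d e) e))) h) h)))
Step 7: (\h.(((t h) h) ((\e.((h e) e)) h)))
Step 8: (\h.(((t h) h) ((h h) h)))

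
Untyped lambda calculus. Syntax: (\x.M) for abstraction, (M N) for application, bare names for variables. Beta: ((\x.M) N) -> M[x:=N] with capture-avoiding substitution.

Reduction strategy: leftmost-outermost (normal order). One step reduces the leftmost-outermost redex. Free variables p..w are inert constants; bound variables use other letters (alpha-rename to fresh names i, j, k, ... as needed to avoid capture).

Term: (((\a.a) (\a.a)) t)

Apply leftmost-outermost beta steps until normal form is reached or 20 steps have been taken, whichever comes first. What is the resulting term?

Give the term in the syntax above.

Answer: t

Derivation:
Step 0: (((\a.a) (\a.a)) t)
Step 1: ((\a.a) t)
Step 2: t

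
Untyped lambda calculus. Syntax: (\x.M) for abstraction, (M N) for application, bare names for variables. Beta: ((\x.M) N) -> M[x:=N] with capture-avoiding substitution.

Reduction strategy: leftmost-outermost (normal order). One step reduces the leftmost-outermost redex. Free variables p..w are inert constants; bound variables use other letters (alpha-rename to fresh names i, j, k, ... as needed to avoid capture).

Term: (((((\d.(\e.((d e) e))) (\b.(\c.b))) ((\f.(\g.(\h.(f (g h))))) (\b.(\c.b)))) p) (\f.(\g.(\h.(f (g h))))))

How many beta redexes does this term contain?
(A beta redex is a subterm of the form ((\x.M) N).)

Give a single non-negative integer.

Answer: 2

Derivation:
Term: (((((\d.(\e.((d e) e))) (\b.(\c.b))) ((\f.(\g.(\h.(f (g h))))) (\b.(\c.b)))) p) (\f.(\g.(\h.(f (g h))))))
  Redex: ((\d.(\e.((d e) e))) (\b.(\c.b)))
  Redex: ((\f.(\g.(\h.(f (g h))))) (\b.(\c.b)))
Total redexes: 2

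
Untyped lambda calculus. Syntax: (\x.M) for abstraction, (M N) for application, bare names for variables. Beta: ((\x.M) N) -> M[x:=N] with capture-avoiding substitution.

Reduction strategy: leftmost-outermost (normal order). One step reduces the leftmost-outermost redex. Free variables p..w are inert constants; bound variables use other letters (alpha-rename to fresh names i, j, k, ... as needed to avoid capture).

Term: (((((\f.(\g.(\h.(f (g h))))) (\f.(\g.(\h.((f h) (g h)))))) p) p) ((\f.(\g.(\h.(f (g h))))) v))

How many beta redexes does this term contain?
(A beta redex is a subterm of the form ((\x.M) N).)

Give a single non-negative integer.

Answer: 2

Derivation:
Term: (((((\f.(\g.(\h.(f (g h))))) (\f.(\g.(\h.((f h) (g h)))))) p) p) ((\f.(\g.(\h.(f (g h))))) v))
  Redex: ((\f.(\g.(\h.(f (g h))))) (\f.(\g.(\h.((f h) (g h))))))
  Redex: ((\f.(\g.(\h.(f (g h))))) v)
Total redexes: 2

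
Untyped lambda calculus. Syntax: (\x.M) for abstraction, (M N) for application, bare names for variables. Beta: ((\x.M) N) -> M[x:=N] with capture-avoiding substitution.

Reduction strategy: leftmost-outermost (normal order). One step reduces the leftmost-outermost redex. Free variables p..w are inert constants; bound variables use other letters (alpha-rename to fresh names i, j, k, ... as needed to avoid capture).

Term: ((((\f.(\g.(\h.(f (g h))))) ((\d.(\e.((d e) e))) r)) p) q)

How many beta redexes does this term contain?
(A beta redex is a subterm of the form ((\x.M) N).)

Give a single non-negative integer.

Term: ((((\f.(\g.(\h.(f (g h))))) ((\d.(\e.((d e) e))) r)) p) q)
  Redex: ((\f.(\g.(\h.(f (g h))))) ((\d.(\e.((d e) e))) r))
  Redex: ((\d.(\e.((d e) e))) r)
Total redexes: 2

Answer: 2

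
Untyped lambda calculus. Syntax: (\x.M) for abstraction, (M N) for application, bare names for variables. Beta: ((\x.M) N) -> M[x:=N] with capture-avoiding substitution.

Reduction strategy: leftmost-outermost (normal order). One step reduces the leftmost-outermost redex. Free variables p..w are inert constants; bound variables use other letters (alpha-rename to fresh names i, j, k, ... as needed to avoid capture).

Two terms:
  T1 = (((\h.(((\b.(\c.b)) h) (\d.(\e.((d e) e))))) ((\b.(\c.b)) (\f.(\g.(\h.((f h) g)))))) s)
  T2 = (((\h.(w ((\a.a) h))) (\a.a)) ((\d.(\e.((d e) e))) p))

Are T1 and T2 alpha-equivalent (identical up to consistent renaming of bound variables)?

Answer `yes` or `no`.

Answer: no

Derivation:
Term 1: (((\h.(((\b.(\c.b)) h) (\d.(\e.((d e) e))))) ((\b.(\c.b)) (\f.(\g.(\h.((f h) g)))))) s)
Term 2: (((\h.(w ((\a.a) h))) (\a.a)) ((\d.(\e.((d e) e))) p))
Alpha-equivalence: compare structure up to binder renaming.
Result: False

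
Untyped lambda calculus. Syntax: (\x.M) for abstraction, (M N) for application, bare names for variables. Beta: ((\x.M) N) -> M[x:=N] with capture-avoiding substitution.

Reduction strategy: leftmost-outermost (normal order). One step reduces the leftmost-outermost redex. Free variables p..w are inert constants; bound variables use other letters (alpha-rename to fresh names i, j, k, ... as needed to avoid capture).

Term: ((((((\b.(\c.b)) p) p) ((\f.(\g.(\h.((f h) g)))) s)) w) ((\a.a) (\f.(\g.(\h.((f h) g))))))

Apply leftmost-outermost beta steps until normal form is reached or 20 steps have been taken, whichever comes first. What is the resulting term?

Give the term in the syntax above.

Answer: (((p (\g.(\h.((s h) g)))) w) (\f.(\g.(\h.((f h) g)))))

Derivation:
Step 0: ((((((\b.(\c.b)) p) p) ((\f.(\g.(\h.((f h) g)))) s)) w) ((\a.a) (\f.(\g.(\h.((f h) g))))))
Step 1: (((((\c.p) p) ((\f.(\g.(\h.((f h) g)))) s)) w) ((\a.a) (\f.(\g.(\h.((f h) g))))))
Step 2: (((p ((\f.(\g.(\h.((f h) g)))) s)) w) ((\a.a) (\f.(\g.(\h.((f h) g))))))
Step 3: (((p (\g.(\h.((s h) g)))) w) ((\a.a) (\f.(\g.(\h.((f h) g))))))
Step 4: (((p (\g.(\h.((s h) g)))) w) (\f.(\g.(\h.((f h) g)))))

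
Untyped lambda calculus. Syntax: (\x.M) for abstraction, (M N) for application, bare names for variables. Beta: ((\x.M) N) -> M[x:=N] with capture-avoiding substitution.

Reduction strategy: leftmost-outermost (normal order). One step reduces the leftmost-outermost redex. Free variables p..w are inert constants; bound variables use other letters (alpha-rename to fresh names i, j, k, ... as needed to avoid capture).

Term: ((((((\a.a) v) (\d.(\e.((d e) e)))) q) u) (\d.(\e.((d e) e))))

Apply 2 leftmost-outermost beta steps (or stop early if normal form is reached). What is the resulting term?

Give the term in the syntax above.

Answer: ((((v (\d.(\e.((d e) e)))) q) u) (\d.(\e.((d e) e))))

Derivation:
Step 0: ((((((\a.a) v) (\d.(\e.((d e) e)))) q) u) (\d.(\e.((d e) e))))
Step 1: ((((v (\d.(\e.((d e) e)))) q) u) (\d.(\e.((d e) e))))
Step 2: (normal form reached)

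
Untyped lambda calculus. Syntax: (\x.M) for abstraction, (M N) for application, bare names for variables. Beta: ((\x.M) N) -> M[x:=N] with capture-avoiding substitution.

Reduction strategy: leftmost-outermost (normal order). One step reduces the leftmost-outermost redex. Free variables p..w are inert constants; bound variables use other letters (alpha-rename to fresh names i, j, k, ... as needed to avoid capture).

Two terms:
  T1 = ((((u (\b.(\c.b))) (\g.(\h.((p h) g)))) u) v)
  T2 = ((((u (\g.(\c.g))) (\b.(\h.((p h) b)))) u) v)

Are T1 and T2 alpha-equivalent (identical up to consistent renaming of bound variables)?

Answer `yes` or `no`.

Term 1: ((((u (\b.(\c.b))) (\g.(\h.((p h) g)))) u) v)
Term 2: ((((u (\g.(\c.g))) (\b.(\h.((p h) b)))) u) v)
Alpha-equivalence: compare structure up to binder renaming.
Result: True

Answer: yes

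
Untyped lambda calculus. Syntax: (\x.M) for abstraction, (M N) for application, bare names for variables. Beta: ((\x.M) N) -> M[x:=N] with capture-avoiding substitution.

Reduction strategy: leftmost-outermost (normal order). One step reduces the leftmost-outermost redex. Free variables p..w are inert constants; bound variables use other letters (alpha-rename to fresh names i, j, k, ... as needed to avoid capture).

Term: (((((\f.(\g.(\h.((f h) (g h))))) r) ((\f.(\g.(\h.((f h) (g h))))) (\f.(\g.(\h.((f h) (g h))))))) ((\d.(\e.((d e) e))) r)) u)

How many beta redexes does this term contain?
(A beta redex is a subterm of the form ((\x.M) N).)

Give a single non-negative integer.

Term: (((((\f.(\g.(\h.((f h) (g h))))) r) ((\f.(\g.(\h.((f h) (g h))))) (\f.(\g.(\h.((f h) (g h))))))) ((\d.(\e.((d e) e))) r)) u)
  Redex: ((\f.(\g.(\h.((f h) (g h))))) r)
  Redex: ((\f.(\g.(\h.((f h) (g h))))) (\f.(\g.(\h.((f h) (g h))))))
  Redex: ((\d.(\e.((d e) e))) r)
Total redexes: 3

Answer: 3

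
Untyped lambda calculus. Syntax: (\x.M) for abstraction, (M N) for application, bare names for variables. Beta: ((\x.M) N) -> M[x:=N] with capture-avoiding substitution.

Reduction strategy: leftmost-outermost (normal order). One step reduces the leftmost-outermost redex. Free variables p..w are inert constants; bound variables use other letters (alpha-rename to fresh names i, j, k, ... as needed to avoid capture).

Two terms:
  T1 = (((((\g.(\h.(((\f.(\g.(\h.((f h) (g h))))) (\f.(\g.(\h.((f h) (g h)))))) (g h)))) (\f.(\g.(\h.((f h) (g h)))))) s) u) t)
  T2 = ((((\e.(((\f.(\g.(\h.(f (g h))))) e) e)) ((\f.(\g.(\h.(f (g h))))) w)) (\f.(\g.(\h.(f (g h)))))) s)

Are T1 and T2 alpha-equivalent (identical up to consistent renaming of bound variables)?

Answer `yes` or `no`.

Term 1: (((((\g.(\h.(((\f.(\g.(\h.((f h) (g h))))) (\f.(\g.(\h.((f h) (g h)))))) (g h)))) (\f.(\g.(\h.((f h) (g h)))))) s) u) t)
Term 2: ((((\e.(((\f.(\g.(\h.(f (g h))))) e) e)) ((\f.(\g.(\h.(f (g h))))) w)) (\f.(\g.(\h.(f (g h)))))) s)
Alpha-equivalence: compare structure up to binder renaming.
Result: False

Answer: no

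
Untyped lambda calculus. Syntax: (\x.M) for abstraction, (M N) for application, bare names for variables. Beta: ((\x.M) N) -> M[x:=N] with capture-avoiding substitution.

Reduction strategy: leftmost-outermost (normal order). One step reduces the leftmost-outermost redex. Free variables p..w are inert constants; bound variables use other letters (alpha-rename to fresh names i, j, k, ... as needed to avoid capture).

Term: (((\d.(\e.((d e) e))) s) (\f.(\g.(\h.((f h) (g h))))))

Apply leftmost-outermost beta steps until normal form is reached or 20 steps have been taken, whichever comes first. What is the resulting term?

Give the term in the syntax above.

Step 0: (((\d.(\e.((d e) e))) s) (\f.(\g.(\h.((f h) (g h))))))
Step 1: ((\e.((s e) e)) (\f.(\g.(\h.((f h) (g h))))))
Step 2: ((s (\f.(\g.(\h.((f h) (g h)))))) (\f.(\g.(\h.((f h) (g h))))))

Answer: ((s (\f.(\g.(\h.((f h) (g h)))))) (\f.(\g.(\h.((f h) (g h))))))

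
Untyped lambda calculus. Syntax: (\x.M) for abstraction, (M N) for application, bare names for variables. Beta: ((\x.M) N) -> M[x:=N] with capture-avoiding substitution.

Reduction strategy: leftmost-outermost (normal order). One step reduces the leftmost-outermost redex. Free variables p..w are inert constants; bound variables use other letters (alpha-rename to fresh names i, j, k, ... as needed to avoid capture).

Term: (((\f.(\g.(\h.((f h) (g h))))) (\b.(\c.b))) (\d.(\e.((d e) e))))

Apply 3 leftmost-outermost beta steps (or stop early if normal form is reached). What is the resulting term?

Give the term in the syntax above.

Answer: (\h.((\c.h) ((\d.(\e.((d e) e))) h)))

Derivation:
Step 0: (((\f.(\g.(\h.((f h) (g h))))) (\b.(\c.b))) (\d.(\e.((d e) e))))
Step 1: ((\g.(\h.(((\b.(\c.b)) h) (g h)))) (\d.(\e.((d e) e))))
Step 2: (\h.(((\b.(\c.b)) h) ((\d.(\e.((d e) e))) h)))
Step 3: (\h.((\c.h) ((\d.(\e.((d e) e))) h)))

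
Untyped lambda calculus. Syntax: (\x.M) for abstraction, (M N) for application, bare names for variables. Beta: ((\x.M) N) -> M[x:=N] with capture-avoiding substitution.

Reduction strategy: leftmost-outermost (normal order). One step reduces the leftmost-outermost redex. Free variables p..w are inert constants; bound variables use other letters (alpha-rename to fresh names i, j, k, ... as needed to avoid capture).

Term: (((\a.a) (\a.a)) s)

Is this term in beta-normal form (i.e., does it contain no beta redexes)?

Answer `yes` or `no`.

Term: (((\a.a) (\a.a)) s)
Found 1 beta redex(es).

Answer: no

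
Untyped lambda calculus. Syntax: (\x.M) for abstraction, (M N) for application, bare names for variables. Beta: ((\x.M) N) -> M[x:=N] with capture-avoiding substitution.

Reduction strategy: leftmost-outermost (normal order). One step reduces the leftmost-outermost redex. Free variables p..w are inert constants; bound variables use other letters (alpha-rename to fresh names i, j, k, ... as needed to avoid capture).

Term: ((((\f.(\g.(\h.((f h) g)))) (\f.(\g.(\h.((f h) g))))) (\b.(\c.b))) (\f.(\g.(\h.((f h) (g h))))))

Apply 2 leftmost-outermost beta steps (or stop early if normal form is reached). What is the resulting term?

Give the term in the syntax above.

Step 0: ((((\f.(\g.(\h.((f h) g)))) (\f.(\g.(\h.((f h) g))))) (\b.(\c.b))) (\f.(\g.(\h.((f h) (g h))))))
Step 1: (((\g.(\h.(((\f.(\g.(\h.((f h) g)))) h) g))) (\b.(\c.b))) (\f.(\g.(\h.((f h) (g h))))))
Step 2: ((\h.(((\f.(\g.(\h.((f h) g)))) h) (\b.(\c.b)))) (\f.(\g.(\h.((f h) (g h))))))

Answer: ((\h.(((\f.(\g.(\h.((f h) g)))) h) (\b.(\c.b)))) (\f.(\g.(\h.((f h) (g h))))))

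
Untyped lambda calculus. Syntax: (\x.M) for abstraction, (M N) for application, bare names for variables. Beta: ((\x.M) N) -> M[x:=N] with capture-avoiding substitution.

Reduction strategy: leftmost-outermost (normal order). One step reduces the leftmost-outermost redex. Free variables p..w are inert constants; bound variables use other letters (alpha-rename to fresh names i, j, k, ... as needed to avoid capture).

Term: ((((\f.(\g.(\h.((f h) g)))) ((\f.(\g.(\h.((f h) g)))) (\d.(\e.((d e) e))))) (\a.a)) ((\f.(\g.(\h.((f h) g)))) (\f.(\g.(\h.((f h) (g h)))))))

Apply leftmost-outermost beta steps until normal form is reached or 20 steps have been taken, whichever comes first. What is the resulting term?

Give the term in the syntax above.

Answer: (\h.(\i.((h i) (\h.(\j.((h j) (i j)))))))

Derivation:
Step 0: ((((\f.(\g.(\h.((f h) g)))) ((\f.(\g.(\h.((f h) g)))) (\d.(\e.((d e) e))))) (\a.a)) ((\f.(\g.(\h.((f h) g)))) (\f.(\g.(\h.((f h) (g h)))))))
Step 1: (((\g.(\h.((((\f.(\g.(\h.((f h) g)))) (\d.(\e.((d e) e)))) h) g))) (\a.a)) ((\f.(\g.(\h.((f h) g)))) (\f.(\g.(\h.((f h) (g h)))))))
Step 2: ((\h.((((\f.(\g.(\h.((f h) g)))) (\d.(\e.((d e) e)))) h) (\a.a))) ((\f.(\g.(\h.((f h) g)))) (\f.(\g.(\h.((f h) (g h)))))))
Step 3: ((((\f.(\g.(\h.((f h) g)))) (\d.(\e.((d e) e)))) ((\f.(\g.(\h.((f h) g)))) (\f.(\g.(\h.((f h) (g h))))))) (\a.a))
Step 4: (((\g.(\h.(((\d.(\e.((d e) e))) h) g))) ((\f.(\g.(\h.((f h) g)))) (\f.(\g.(\h.((f h) (g h))))))) (\a.a))
Step 5: ((\h.(((\d.(\e.((d e) e))) h) ((\f.(\g.(\h.((f h) g)))) (\f.(\g.(\h.((f h) (g h)))))))) (\a.a))
Step 6: (((\d.(\e.((d e) e))) (\a.a)) ((\f.(\g.(\h.((f h) g)))) (\f.(\g.(\h.((f h) (g h)))))))
Step 7: ((\e.(((\a.a) e) e)) ((\f.(\g.(\h.((f h) g)))) (\f.(\g.(\h.((f h) (g h)))))))
Step 8: (((\a.a) ((\f.(\g.(\h.((f h) g)))) (\f.(\g.(\h.((f h) (g h))))))) ((\f.(\g.(\h.((f h) g)))) (\f.(\g.(\h.((f h) (g h)))))))
Step 9: (((\f.(\g.(\h.((f h) g)))) (\f.(\g.(\h.((f h) (g h)))))) ((\f.(\g.(\h.((f h) g)))) (\f.(\g.(\h.((f h) (g h)))))))
Step 10: ((\g.(\h.(((\f.(\g.(\h.((f h) (g h))))) h) g))) ((\f.(\g.(\h.((f h) g)))) (\f.(\g.(\h.((f h) (g h)))))))
Step 11: (\h.(((\f.(\g.(\h.((f h) (g h))))) h) ((\f.(\g.(\h.((f h) g)))) (\f.(\g.(\h.((f h) (g h))))))))
Step 12: (\h.((\g.(\i.((h i) (g i)))) ((\f.(\g.(\h.((f h) g)))) (\f.(\g.(\h.((f h) (g h))))))))
Step 13: (\h.(\i.((h i) (((\f.(\g.(\h.((f h) g)))) (\f.(\g.(\h.((f h) (g h)))))) i))))
Step 14: (\h.(\i.((h i) ((\g.(\h.(((\f.(\g.(\h.((f h) (g h))))) h) g))) i))))
Step 15: (\h.(\i.((h i) (\h.(((\f.(\g.(\h.((f h) (g h))))) h) i)))))
Step 16: (\h.(\i.((h i) (\h.((\g.(\i.((h i) (g i)))) i)))))
Step 17: (\h.(\i.((h i) (\h.(\j.((h j) (i j)))))))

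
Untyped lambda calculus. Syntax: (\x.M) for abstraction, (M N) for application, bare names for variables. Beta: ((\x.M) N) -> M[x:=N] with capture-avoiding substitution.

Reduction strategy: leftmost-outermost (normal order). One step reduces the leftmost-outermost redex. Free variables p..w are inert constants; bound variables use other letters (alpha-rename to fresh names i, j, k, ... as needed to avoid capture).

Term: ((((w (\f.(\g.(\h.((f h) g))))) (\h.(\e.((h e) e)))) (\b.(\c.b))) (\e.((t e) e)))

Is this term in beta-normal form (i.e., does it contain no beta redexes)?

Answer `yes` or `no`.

Term: ((((w (\f.(\g.(\h.((f h) g))))) (\h.(\e.((h e) e)))) (\b.(\c.b))) (\e.((t e) e)))
No beta redexes found.

Answer: yes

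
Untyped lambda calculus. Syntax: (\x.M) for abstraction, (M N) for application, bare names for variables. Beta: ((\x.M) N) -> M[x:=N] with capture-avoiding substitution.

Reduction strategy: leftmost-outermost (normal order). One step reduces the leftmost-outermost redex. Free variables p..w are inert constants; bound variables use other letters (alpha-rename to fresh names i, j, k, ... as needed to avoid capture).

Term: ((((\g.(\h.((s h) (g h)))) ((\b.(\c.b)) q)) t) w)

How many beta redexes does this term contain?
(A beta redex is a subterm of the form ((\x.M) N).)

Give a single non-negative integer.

Term: ((((\g.(\h.((s h) (g h)))) ((\b.(\c.b)) q)) t) w)
  Redex: ((\g.(\h.((s h) (g h)))) ((\b.(\c.b)) q))
  Redex: ((\b.(\c.b)) q)
Total redexes: 2

Answer: 2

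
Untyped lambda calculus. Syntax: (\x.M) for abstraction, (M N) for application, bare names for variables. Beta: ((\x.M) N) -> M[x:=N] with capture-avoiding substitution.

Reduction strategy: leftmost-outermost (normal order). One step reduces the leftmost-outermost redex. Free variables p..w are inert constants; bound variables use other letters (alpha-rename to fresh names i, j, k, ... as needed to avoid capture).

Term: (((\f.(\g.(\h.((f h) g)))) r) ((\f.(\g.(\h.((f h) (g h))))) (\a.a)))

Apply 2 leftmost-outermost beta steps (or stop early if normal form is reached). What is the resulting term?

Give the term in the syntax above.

Step 0: (((\f.(\g.(\h.((f h) g)))) r) ((\f.(\g.(\h.((f h) (g h))))) (\a.a)))
Step 1: ((\g.(\h.((r h) g))) ((\f.(\g.(\h.((f h) (g h))))) (\a.a)))
Step 2: (\h.((r h) ((\f.(\g.(\h.((f h) (g h))))) (\a.a))))

Answer: (\h.((r h) ((\f.(\g.(\h.((f h) (g h))))) (\a.a))))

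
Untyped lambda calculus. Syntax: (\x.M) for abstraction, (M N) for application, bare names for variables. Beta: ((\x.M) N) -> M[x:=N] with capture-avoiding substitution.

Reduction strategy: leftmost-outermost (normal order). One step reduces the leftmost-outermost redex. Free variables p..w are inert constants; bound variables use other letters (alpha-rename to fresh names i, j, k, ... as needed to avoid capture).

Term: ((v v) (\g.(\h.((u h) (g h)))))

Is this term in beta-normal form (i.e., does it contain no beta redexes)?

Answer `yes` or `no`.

Term: ((v v) (\g.(\h.((u h) (g h)))))
No beta redexes found.

Answer: yes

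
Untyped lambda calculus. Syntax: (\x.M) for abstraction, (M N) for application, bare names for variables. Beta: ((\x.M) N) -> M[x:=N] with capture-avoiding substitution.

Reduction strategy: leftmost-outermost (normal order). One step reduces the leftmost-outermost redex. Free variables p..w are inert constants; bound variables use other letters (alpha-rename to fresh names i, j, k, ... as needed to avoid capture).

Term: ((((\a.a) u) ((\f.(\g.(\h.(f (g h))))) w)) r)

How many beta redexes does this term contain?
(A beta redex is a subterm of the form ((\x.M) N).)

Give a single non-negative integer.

Term: ((((\a.a) u) ((\f.(\g.(\h.(f (g h))))) w)) r)
  Redex: ((\a.a) u)
  Redex: ((\f.(\g.(\h.(f (g h))))) w)
Total redexes: 2

Answer: 2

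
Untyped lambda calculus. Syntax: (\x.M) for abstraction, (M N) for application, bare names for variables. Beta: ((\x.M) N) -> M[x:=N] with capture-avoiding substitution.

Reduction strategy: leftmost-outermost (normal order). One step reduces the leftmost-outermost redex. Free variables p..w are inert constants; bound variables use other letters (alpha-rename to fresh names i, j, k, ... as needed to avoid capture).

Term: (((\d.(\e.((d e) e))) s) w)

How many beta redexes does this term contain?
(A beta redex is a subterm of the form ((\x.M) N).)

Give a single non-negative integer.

Term: (((\d.(\e.((d e) e))) s) w)
  Redex: ((\d.(\e.((d e) e))) s)
Total redexes: 1

Answer: 1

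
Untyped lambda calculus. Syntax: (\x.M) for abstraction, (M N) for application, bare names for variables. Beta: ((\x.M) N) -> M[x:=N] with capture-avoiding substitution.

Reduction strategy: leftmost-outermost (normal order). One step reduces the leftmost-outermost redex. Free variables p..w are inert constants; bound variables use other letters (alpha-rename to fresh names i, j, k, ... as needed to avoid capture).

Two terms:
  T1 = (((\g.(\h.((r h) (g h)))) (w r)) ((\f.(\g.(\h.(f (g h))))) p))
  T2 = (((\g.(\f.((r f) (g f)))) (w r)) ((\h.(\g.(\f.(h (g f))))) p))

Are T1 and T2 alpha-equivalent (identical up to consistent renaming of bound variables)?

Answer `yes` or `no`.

Answer: yes

Derivation:
Term 1: (((\g.(\h.((r h) (g h)))) (w r)) ((\f.(\g.(\h.(f (g h))))) p))
Term 2: (((\g.(\f.((r f) (g f)))) (w r)) ((\h.(\g.(\f.(h (g f))))) p))
Alpha-equivalence: compare structure up to binder renaming.
Result: True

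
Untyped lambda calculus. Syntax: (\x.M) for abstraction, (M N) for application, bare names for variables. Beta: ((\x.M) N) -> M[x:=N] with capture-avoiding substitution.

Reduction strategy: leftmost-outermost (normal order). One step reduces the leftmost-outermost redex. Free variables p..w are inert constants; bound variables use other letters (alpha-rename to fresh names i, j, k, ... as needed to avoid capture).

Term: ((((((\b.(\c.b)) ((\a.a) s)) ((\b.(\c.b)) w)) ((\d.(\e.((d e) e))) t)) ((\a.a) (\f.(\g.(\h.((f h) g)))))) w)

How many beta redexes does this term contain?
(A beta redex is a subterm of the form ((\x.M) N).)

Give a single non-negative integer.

Answer: 5

Derivation:
Term: ((((((\b.(\c.b)) ((\a.a) s)) ((\b.(\c.b)) w)) ((\d.(\e.((d e) e))) t)) ((\a.a) (\f.(\g.(\h.((f h) g)))))) w)
  Redex: ((\b.(\c.b)) ((\a.a) s))
  Redex: ((\a.a) s)
  Redex: ((\b.(\c.b)) w)
  Redex: ((\d.(\e.((d e) e))) t)
  Redex: ((\a.a) (\f.(\g.(\h.((f h) g)))))
Total redexes: 5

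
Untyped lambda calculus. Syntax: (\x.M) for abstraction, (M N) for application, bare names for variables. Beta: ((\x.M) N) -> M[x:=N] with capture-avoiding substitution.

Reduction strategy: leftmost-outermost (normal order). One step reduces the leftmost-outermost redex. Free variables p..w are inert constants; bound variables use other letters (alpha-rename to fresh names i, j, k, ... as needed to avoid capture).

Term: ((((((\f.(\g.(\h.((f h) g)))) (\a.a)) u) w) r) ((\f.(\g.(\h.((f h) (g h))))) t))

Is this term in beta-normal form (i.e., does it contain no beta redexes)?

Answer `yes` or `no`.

Term: ((((((\f.(\g.(\h.((f h) g)))) (\a.a)) u) w) r) ((\f.(\g.(\h.((f h) (g h))))) t))
Found 2 beta redex(es).

Answer: no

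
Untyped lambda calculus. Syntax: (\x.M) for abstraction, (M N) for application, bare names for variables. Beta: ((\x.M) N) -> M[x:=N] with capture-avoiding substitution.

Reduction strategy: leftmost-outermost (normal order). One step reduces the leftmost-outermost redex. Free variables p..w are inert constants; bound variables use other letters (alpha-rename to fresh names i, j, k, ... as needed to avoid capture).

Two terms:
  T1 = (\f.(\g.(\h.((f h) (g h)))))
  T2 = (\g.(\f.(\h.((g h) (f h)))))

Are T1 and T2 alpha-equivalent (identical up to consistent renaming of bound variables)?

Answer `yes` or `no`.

Term 1: (\f.(\g.(\h.((f h) (g h)))))
Term 2: (\g.(\f.(\h.((g h) (f h)))))
Alpha-equivalence: compare structure up to binder renaming.
Result: True

Answer: yes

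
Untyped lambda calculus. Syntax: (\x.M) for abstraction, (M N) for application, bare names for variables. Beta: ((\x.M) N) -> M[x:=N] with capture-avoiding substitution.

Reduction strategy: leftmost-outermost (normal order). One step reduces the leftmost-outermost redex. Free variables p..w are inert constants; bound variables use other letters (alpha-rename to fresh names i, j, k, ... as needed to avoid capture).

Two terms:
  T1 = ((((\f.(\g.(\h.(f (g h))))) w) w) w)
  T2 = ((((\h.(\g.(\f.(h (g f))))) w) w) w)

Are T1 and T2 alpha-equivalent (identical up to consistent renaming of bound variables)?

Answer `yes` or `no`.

Term 1: ((((\f.(\g.(\h.(f (g h))))) w) w) w)
Term 2: ((((\h.(\g.(\f.(h (g f))))) w) w) w)
Alpha-equivalence: compare structure up to binder renaming.
Result: True

Answer: yes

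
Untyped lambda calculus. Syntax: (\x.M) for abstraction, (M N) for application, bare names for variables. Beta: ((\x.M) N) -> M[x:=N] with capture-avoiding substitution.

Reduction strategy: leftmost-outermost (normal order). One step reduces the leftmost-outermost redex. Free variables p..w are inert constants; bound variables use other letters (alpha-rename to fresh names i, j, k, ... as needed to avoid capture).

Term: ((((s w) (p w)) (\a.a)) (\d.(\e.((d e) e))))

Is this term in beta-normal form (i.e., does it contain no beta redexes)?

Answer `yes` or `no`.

Answer: yes

Derivation:
Term: ((((s w) (p w)) (\a.a)) (\d.(\e.((d e) e))))
No beta redexes found.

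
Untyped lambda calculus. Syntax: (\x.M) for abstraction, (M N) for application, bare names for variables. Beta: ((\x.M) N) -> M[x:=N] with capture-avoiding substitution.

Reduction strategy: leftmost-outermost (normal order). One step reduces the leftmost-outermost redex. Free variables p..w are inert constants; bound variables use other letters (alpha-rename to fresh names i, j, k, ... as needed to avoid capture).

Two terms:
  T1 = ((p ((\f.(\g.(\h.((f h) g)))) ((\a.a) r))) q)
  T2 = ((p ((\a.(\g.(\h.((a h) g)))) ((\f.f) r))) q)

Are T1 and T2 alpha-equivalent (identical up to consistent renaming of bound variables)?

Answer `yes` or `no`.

Answer: yes

Derivation:
Term 1: ((p ((\f.(\g.(\h.((f h) g)))) ((\a.a) r))) q)
Term 2: ((p ((\a.(\g.(\h.((a h) g)))) ((\f.f) r))) q)
Alpha-equivalence: compare structure up to binder renaming.
Result: True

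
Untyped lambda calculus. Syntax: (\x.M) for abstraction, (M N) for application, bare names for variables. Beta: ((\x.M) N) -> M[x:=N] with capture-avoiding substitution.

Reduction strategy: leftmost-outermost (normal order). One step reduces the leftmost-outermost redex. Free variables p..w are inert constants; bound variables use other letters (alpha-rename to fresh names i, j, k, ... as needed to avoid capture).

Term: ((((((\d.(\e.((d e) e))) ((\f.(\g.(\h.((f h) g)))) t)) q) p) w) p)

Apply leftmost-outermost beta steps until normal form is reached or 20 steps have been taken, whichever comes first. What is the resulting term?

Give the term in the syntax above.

Answer: (((((t q) q) p) w) p)

Derivation:
Step 0: ((((((\d.(\e.((d e) e))) ((\f.(\g.(\h.((f h) g)))) t)) q) p) w) p)
Step 1: (((((\e.((((\f.(\g.(\h.((f h) g)))) t) e) e)) q) p) w) p)
Step 2: (((((((\f.(\g.(\h.((f h) g)))) t) q) q) p) w) p)
Step 3: ((((((\g.(\h.((t h) g))) q) q) p) w) p)
Step 4: (((((\h.((t h) q)) q) p) w) p)
Step 5: (((((t q) q) p) w) p)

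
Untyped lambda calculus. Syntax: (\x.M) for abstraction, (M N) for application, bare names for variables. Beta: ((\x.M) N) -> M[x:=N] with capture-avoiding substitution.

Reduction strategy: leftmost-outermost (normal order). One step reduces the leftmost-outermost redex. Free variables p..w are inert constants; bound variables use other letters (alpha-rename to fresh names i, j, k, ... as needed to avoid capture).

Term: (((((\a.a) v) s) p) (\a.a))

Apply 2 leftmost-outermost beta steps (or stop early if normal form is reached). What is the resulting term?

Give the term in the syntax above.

Answer: (((v s) p) (\a.a))

Derivation:
Step 0: (((((\a.a) v) s) p) (\a.a))
Step 1: (((v s) p) (\a.a))
Step 2: (normal form reached)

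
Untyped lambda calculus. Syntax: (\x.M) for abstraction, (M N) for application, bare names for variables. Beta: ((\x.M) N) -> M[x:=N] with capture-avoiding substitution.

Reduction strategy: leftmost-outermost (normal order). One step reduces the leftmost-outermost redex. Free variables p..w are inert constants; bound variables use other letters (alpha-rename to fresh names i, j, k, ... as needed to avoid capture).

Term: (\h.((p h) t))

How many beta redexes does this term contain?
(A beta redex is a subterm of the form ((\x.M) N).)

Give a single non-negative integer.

Answer: 0

Derivation:
Term: (\h.((p h) t))
  (no redexes)
Total redexes: 0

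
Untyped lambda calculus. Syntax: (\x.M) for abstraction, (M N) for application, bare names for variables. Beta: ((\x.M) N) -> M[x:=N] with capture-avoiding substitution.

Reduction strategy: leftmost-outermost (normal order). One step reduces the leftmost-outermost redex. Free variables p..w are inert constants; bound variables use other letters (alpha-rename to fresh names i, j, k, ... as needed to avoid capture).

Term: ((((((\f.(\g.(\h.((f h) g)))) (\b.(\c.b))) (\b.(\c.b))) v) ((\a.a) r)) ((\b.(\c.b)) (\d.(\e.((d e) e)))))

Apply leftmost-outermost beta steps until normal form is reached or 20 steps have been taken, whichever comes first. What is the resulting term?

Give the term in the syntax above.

Answer: ((v r) (\c.(\d.(\e.((d e) e)))))

Derivation:
Step 0: ((((((\f.(\g.(\h.((f h) g)))) (\b.(\c.b))) (\b.(\c.b))) v) ((\a.a) r)) ((\b.(\c.b)) (\d.(\e.((d e) e)))))
Step 1: (((((\g.(\h.(((\b.(\c.b)) h) g))) (\b.(\c.b))) v) ((\a.a) r)) ((\b.(\c.b)) (\d.(\e.((d e) e)))))
Step 2: ((((\h.(((\b.(\c.b)) h) (\b.(\c.b)))) v) ((\a.a) r)) ((\b.(\c.b)) (\d.(\e.((d e) e)))))
Step 3: (((((\b.(\c.b)) v) (\b.(\c.b))) ((\a.a) r)) ((\b.(\c.b)) (\d.(\e.((d e) e)))))
Step 4: ((((\c.v) (\b.(\c.b))) ((\a.a) r)) ((\b.(\c.b)) (\d.(\e.((d e) e)))))
Step 5: ((v ((\a.a) r)) ((\b.(\c.b)) (\d.(\e.((d e) e)))))
Step 6: ((v r) ((\b.(\c.b)) (\d.(\e.((d e) e)))))
Step 7: ((v r) (\c.(\d.(\e.((d e) e)))))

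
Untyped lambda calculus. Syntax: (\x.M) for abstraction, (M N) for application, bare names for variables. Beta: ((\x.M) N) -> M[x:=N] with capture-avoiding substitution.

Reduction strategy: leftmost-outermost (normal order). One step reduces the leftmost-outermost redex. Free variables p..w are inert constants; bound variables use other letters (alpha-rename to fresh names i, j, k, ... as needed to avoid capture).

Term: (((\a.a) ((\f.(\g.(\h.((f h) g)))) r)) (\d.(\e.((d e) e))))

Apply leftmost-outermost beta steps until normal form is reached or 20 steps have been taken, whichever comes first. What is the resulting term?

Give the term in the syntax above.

Step 0: (((\a.a) ((\f.(\g.(\h.((f h) g)))) r)) (\d.(\e.((d e) e))))
Step 1: (((\f.(\g.(\h.((f h) g)))) r) (\d.(\e.((d e) e))))
Step 2: ((\g.(\h.((r h) g))) (\d.(\e.((d e) e))))
Step 3: (\h.((r h) (\d.(\e.((d e) e)))))

Answer: (\h.((r h) (\d.(\e.((d e) e)))))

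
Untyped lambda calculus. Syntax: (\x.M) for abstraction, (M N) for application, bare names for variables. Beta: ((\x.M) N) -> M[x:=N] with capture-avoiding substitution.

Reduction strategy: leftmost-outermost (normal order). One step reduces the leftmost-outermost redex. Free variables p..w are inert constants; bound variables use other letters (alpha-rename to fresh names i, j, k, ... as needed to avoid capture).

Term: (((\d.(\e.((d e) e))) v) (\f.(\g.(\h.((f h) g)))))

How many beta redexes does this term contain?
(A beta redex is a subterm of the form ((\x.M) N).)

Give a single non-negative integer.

Answer: 1

Derivation:
Term: (((\d.(\e.((d e) e))) v) (\f.(\g.(\h.((f h) g)))))
  Redex: ((\d.(\e.((d e) e))) v)
Total redexes: 1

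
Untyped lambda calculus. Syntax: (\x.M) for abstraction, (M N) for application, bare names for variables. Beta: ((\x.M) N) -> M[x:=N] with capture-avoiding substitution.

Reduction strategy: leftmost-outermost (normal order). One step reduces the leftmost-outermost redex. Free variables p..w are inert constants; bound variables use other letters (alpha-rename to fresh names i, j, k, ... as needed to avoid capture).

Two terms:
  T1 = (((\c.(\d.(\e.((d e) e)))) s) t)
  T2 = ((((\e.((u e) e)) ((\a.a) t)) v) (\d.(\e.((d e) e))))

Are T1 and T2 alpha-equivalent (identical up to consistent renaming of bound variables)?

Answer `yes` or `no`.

Term 1: (((\c.(\d.(\e.((d e) e)))) s) t)
Term 2: ((((\e.((u e) e)) ((\a.a) t)) v) (\d.(\e.((d e) e))))
Alpha-equivalence: compare structure up to binder renaming.
Result: False

Answer: no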